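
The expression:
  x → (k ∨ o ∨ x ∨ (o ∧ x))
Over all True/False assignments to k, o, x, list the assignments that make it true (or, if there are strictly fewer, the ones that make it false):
is always true.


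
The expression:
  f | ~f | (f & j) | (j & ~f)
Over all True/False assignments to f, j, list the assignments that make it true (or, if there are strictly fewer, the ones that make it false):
is always true.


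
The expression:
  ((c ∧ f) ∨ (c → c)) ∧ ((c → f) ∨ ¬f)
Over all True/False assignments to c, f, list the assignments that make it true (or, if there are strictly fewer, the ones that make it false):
is always true.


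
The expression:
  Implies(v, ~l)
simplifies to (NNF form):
~l | ~v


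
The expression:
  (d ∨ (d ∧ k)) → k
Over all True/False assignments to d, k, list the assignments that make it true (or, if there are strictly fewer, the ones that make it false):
is false only for:
  d=True, k=False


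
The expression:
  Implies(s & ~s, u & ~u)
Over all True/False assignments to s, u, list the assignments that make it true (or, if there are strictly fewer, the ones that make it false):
is always true.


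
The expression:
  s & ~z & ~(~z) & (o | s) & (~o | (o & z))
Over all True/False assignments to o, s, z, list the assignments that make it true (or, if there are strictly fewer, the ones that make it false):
is never true.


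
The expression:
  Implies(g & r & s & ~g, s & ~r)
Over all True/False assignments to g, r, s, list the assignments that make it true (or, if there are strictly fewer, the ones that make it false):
is always true.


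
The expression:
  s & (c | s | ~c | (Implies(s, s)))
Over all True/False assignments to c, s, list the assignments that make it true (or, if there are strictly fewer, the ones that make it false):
is true only for:
  c=False, s=True;
  c=True, s=True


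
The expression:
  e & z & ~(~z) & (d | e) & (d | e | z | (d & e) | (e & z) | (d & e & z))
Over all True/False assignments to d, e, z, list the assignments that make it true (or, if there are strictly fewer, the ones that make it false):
is true only for:
  d=False, e=True, z=True;
  d=True, e=True, z=True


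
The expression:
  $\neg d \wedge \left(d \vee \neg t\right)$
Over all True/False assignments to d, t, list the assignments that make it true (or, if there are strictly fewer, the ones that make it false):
is true only for:
  d=False, t=False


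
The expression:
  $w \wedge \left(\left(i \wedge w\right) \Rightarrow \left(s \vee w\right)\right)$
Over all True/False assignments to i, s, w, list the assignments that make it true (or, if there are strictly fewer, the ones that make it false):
is true only for:
  i=False, s=False, w=True;
  i=False, s=True, w=True;
  i=True, s=False, w=True;
  i=True, s=True, w=True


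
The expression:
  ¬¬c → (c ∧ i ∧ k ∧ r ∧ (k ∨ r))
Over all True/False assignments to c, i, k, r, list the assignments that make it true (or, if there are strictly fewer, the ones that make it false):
is false only for:
  c=True, i=False, k=False, r=False;
  c=True, i=False, k=False, r=True;
  c=True, i=False, k=True, r=False;
  c=True, i=False, k=True, r=True;
  c=True, i=True, k=False, r=False;
  c=True, i=True, k=False, r=True;
  c=True, i=True, k=True, r=False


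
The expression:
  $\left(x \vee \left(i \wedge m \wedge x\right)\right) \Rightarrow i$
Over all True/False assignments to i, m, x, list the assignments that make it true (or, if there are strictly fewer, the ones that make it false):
is false only for:
  i=False, m=False, x=True;
  i=False, m=True, x=True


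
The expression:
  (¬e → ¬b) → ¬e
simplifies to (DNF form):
¬e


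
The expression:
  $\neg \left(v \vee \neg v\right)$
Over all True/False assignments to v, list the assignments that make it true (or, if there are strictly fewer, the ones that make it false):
is never true.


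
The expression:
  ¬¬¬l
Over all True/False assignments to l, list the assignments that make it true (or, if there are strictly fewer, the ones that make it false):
is true only for:
  l=False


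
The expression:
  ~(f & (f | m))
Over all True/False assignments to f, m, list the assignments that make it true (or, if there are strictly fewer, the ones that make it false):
is true only for:
  f=False, m=False;
  f=False, m=True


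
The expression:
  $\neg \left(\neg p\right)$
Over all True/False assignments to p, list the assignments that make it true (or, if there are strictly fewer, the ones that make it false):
is true only for:
  p=True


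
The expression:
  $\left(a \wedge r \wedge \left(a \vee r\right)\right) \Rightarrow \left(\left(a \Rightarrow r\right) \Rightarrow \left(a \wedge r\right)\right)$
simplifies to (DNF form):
$\text{True}$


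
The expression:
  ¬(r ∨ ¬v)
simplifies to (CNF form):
v ∧ ¬r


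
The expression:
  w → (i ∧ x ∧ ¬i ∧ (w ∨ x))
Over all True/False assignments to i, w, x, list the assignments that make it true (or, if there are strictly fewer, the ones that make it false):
is true only for:
  i=False, w=False, x=False;
  i=False, w=False, x=True;
  i=True, w=False, x=False;
  i=True, w=False, x=True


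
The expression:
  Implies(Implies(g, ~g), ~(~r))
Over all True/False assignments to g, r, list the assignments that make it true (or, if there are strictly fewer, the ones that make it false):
is false only for:
  g=False, r=False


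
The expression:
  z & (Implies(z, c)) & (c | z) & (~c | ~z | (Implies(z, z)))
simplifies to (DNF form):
c & z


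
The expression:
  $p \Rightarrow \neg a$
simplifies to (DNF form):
$\neg a \vee \neg p$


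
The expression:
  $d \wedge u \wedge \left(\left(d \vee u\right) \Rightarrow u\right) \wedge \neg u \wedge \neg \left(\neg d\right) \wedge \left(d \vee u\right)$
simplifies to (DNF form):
$\text{False}$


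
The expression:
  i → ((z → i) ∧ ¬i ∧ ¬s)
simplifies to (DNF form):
¬i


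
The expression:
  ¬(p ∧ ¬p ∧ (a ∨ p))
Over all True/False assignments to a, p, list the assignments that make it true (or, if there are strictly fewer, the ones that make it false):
is always true.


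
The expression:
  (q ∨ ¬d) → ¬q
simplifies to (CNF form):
¬q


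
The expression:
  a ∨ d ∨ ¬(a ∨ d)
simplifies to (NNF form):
True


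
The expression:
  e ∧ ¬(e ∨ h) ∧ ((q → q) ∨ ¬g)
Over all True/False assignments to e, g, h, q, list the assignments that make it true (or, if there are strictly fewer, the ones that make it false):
is never true.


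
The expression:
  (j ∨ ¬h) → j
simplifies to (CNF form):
h ∨ j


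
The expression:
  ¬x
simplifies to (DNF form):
¬x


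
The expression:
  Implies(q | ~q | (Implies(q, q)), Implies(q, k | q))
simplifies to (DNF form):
True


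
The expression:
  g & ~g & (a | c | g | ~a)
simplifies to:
False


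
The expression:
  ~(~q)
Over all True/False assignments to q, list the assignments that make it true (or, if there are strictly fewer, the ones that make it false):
is true only for:
  q=True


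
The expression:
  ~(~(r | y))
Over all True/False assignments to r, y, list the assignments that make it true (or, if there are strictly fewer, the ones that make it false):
is false only for:
  r=False, y=False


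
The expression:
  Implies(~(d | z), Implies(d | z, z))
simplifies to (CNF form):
True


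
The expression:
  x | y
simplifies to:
x | y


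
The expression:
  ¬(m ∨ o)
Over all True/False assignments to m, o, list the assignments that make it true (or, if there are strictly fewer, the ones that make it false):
is true only for:
  m=False, o=False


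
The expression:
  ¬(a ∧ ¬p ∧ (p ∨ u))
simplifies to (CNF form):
p ∨ ¬a ∨ ¬u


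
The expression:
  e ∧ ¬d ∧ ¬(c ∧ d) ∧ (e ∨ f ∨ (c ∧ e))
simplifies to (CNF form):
e ∧ ¬d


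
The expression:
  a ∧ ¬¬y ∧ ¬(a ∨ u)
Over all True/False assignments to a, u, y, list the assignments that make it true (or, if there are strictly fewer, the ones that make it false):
is never true.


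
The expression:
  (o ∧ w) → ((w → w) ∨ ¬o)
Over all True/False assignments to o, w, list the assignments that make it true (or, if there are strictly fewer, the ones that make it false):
is always true.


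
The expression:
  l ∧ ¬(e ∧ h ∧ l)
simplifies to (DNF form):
(l ∧ ¬e) ∨ (l ∧ ¬h)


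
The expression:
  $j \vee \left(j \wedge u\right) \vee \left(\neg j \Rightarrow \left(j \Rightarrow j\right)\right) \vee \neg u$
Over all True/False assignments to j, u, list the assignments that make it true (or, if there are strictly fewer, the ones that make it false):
is always true.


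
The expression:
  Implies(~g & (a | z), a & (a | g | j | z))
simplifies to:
a | g | ~z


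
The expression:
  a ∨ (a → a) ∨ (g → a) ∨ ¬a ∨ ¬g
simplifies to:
True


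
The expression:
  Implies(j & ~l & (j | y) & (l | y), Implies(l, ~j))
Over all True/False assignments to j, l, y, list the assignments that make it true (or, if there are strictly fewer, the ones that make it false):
is always true.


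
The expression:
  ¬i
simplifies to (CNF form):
¬i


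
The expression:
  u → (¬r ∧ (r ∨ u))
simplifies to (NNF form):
¬r ∨ ¬u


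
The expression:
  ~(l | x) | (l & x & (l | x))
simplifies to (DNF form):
(l & x) | (~l & ~x)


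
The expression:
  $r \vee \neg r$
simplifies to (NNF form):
$\text{True}$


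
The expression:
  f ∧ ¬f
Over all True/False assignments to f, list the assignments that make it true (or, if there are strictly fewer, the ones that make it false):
is never true.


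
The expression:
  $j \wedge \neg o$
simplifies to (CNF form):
$j \wedge \neg o$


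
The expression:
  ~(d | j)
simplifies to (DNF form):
~d & ~j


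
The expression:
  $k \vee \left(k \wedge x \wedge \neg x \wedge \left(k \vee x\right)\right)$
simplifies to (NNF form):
$k$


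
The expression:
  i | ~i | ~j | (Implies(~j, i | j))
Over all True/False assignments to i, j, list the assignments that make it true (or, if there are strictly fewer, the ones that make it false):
is always true.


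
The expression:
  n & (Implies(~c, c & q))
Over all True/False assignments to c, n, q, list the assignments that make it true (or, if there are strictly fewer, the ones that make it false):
is true only for:
  c=True, n=True, q=False;
  c=True, n=True, q=True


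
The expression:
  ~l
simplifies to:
~l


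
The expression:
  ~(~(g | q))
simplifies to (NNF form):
g | q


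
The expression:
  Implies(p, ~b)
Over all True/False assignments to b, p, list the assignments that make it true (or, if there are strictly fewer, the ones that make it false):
is false only for:
  b=True, p=True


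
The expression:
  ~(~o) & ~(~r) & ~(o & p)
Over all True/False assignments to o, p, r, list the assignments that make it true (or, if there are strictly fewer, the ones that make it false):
is true only for:
  o=True, p=False, r=True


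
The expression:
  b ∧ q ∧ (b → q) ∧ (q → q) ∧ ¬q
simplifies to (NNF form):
False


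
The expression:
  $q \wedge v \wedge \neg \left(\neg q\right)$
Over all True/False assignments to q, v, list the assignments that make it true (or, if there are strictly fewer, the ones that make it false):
is true only for:
  q=True, v=True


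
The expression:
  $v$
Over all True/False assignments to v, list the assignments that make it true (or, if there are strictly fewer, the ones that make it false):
is true only for:
  v=True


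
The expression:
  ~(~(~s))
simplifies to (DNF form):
~s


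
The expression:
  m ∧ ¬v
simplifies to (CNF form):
m ∧ ¬v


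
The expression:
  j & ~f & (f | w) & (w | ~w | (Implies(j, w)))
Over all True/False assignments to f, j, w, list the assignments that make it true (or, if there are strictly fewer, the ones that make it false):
is true only for:
  f=False, j=True, w=True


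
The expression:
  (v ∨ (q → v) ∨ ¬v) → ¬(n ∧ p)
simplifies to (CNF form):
¬n ∨ ¬p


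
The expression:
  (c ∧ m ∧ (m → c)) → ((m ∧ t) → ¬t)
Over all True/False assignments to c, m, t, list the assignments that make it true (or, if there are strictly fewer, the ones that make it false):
is false only for:
  c=True, m=True, t=True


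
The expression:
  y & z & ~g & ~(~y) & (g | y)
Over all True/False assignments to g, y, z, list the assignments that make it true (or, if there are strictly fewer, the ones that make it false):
is true only for:
  g=False, y=True, z=True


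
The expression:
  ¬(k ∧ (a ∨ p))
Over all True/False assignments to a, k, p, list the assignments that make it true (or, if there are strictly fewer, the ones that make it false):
is false only for:
  a=False, k=True, p=True;
  a=True, k=True, p=False;
  a=True, k=True, p=True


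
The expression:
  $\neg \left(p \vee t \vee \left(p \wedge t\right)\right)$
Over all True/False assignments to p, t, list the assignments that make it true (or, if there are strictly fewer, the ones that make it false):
is true only for:
  p=False, t=False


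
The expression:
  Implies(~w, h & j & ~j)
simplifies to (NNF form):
w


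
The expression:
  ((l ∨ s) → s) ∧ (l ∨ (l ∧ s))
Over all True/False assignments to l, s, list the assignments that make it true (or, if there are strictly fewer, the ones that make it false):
is true only for:
  l=True, s=True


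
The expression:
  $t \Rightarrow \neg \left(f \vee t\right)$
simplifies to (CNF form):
$\neg t$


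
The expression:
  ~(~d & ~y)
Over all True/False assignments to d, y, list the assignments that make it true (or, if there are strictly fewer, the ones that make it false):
is false only for:
  d=False, y=False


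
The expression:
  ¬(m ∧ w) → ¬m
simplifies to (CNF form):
w ∨ ¬m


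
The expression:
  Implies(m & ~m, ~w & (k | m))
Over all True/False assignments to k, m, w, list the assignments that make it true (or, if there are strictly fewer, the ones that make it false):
is always true.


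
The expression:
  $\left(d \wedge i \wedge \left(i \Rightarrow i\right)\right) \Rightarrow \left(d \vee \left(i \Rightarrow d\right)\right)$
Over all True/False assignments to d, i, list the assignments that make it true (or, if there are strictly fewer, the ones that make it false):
is always true.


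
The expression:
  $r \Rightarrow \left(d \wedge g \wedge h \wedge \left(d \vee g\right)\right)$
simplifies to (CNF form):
$\left(d \vee \neg r\right) \wedge \left(g \vee \neg r\right) \wedge \left(h \vee \neg r\right)$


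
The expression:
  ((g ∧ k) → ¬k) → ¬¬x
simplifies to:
x ∨ (g ∧ k)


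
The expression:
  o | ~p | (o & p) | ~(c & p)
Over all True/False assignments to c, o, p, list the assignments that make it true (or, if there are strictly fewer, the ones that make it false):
is false only for:
  c=True, o=False, p=True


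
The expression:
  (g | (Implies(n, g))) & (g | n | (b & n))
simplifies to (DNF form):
g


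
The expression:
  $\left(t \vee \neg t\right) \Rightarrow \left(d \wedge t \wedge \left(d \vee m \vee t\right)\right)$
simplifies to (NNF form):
$d \wedge t$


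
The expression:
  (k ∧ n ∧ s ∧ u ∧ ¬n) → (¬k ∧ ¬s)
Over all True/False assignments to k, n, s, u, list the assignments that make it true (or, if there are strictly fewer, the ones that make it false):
is always true.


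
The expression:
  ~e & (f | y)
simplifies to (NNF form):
~e & (f | y)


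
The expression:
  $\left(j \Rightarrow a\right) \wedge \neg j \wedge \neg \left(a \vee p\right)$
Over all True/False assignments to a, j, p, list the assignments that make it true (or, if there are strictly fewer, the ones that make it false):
is true only for:
  a=False, j=False, p=False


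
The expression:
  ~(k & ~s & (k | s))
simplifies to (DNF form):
s | ~k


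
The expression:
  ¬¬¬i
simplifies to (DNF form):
¬i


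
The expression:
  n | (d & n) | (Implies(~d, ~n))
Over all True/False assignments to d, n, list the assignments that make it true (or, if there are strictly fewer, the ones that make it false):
is always true.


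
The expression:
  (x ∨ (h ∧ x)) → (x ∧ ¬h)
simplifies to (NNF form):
¬h ∨ ¬x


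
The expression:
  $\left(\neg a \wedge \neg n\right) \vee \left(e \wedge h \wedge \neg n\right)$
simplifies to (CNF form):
$\neg n \wedge \left(e \vee \neg a\right) \wedge \left(h \vee \neg a\right)$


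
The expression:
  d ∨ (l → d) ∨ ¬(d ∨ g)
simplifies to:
d ∨ ¬g ∨ ¬l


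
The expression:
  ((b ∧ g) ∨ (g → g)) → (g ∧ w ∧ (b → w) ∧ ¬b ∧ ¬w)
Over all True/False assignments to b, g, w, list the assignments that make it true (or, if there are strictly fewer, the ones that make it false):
is never true.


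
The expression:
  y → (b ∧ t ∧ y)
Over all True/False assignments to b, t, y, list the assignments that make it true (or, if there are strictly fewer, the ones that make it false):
is false only for:
  b=False, t=False, y=True;
  b=False, t=True, y=True;
  b=True, t=False, y=True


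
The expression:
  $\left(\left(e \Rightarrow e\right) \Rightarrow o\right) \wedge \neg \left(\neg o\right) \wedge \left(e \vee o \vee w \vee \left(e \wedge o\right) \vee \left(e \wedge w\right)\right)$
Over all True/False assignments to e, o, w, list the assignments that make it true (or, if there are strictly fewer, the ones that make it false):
is true only for:
  e=False, o=True, w=False;
  e=False, o=True, w=True;
  e=True, o=True, w=False;
  e=True, o=True, w=True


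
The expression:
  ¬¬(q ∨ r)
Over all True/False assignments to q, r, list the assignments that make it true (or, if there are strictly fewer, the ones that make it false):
is false only for:
  q=False, r=False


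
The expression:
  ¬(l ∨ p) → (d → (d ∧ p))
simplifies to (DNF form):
l ∨ p ∨ ¬d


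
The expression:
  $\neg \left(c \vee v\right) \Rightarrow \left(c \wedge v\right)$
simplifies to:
$c \vee v$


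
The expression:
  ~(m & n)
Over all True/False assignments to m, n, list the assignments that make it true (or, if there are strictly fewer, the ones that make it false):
is false only for:
  m=True, n=True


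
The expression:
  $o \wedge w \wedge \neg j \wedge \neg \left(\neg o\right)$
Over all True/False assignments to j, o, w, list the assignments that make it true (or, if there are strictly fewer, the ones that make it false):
is true only for:
  j=False, o=True, w=True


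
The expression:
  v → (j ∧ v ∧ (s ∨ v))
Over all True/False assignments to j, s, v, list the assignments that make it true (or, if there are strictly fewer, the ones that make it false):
is false only for:
  j=False, s=False, v=True;
  j=False, s=True, v=True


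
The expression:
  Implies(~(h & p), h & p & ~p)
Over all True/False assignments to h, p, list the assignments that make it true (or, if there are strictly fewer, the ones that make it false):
is true only for:
  h=True, p=True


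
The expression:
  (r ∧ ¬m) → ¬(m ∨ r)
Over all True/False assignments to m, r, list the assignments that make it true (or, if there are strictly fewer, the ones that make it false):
is false only for:
  m=False, r=True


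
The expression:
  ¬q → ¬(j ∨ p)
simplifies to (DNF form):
q ∨ (¬j ∧ ¬p)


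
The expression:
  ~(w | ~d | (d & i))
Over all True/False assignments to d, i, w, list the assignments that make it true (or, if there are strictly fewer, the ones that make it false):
is true only for:
  d=True, i=False, w=False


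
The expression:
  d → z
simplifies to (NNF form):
z ∨ ¬d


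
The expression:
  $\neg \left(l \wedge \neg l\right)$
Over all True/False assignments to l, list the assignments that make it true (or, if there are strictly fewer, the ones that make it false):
is always true.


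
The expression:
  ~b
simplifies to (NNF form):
~b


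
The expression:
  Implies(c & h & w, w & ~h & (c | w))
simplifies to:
~c | ~h | ~w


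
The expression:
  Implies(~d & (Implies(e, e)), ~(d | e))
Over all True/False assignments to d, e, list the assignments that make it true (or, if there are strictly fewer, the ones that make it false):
is false only for:
  d=False, e=True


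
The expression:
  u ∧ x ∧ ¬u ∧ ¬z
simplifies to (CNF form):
False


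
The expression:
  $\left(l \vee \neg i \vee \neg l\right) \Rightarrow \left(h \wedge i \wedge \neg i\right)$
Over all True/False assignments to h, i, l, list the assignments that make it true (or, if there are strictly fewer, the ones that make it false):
is never true.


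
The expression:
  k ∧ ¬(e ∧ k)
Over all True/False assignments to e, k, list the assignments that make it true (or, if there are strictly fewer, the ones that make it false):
is true only for:
  e=False, k=True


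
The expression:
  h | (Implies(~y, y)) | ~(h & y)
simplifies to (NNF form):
True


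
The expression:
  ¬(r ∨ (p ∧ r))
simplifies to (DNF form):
¬r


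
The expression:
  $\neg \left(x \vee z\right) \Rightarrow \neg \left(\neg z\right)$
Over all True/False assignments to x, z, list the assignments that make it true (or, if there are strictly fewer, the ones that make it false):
is false only for:
  x=False, z=False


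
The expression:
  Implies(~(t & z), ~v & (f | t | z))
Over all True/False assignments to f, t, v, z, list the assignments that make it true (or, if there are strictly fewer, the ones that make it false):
is false only for:
  f=False, t=False, v=False, z=False;
  f=False, t=False, v=True, z=False;
  f=False, t=False, v=True, z=True;
  f=False, t=True, v=True, z=False;
  f=True, t=False, v=True, z=False;
  f=True, t=False, v=True, z=True;
  f=True, t=True, v=True, z=False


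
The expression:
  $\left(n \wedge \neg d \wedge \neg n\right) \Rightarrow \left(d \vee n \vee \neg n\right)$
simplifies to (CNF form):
$\text{True}$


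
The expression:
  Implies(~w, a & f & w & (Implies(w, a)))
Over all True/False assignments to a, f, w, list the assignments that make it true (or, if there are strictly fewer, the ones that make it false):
is true only for:
  a=False, f=False, w=True;
  a=False, f=True, w=True;
  a=True, f=False, w=True;
  a=True, f=True, w=True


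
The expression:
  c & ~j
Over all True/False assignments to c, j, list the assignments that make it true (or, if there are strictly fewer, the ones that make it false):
is true only for:
  c=True, j=False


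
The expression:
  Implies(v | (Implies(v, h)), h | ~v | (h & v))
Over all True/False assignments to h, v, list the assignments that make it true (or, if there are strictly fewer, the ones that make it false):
is false only for:
  h=False, v=True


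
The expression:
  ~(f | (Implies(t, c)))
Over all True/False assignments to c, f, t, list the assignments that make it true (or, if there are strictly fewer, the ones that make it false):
is true only for:
  c=False, f=False, t=True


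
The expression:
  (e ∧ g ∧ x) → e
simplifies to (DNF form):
True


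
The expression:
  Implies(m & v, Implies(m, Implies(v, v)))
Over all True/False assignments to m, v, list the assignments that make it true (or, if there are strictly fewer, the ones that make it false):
is always true.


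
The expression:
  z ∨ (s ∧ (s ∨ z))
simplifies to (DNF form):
s ∨ z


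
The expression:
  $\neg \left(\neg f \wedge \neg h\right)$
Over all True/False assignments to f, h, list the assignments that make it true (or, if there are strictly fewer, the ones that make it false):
is false only for:
  f=False, h=False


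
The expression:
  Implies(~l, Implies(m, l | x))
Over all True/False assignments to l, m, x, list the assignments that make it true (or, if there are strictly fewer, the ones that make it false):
is false only for:
  l=False, m=True, x=False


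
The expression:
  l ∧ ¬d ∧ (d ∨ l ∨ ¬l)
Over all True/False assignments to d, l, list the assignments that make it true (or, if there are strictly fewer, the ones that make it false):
is true only for:
  d=False, l=True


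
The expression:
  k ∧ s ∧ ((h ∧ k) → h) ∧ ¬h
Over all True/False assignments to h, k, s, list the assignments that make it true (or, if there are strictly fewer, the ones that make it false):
is true only for:
  h=False, k=True, s=True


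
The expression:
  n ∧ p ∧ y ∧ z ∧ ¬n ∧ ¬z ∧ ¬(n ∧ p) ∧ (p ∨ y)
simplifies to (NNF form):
False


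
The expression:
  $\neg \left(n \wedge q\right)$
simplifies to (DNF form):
$\neg n \vee \neg q$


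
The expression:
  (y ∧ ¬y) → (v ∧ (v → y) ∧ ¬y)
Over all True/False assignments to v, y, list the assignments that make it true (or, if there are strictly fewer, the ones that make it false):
is always true.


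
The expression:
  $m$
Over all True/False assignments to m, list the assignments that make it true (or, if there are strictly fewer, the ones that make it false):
is true only for:
  m=True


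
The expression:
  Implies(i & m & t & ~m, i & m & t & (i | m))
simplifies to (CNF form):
True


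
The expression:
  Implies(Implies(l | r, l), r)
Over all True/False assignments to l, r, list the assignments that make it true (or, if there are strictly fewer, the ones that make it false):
is true only for:
  l=False, r=True;
  l=True, r=True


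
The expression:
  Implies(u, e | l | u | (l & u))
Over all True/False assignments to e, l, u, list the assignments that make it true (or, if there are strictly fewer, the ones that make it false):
is always true.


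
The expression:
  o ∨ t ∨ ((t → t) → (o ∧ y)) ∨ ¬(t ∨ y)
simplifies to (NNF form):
o ∨ t ∨ ¬y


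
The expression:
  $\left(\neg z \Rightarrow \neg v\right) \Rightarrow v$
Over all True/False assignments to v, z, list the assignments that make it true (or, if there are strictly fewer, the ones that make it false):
is true only for:
  v=True, z=False;
  v=True, z=True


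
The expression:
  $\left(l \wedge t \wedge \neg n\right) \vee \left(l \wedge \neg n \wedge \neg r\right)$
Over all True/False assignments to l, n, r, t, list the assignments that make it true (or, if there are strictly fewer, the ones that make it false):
is true only for:
  l=True, n=False, r=False, t=False;
  l=True, n=False, r=False, t=True;
  l=True, n=False, r=True, t=True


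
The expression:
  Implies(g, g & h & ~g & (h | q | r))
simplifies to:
~g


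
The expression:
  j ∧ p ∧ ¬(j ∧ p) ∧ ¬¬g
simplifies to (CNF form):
False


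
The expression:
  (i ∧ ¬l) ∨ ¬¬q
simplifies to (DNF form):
q ∨ (i ∧ ¬l)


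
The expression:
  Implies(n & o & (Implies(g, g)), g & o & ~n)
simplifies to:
~n | ~o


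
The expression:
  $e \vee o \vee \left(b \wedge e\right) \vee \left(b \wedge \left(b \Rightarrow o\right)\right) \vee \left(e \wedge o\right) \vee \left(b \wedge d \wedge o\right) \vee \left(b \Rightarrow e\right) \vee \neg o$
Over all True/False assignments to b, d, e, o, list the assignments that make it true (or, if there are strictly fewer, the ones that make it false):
is always true.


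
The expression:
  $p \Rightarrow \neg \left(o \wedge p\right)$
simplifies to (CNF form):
$\neg o \vee \neg p$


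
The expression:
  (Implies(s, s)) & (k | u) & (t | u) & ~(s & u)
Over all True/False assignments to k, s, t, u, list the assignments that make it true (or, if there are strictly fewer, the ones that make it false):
is true only for:
  k=False, s=False, t=False, u=True;
  k=False, s=False, t=True, u=True;
  k=True, s=False, t=False, u=True;
  k=True, s=False, t=True, u=False;
  k=True, s=False, t=True, u=True;
  k=True, s=True, t=True, u=False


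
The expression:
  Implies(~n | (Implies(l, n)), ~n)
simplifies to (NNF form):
~n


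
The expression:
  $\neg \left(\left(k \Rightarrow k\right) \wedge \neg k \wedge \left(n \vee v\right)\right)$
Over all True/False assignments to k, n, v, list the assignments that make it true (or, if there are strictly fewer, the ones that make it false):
is false only for:
  k=False, n=False, v=True;
  k=False, n=True, v=False;
  k=False, n=True, v=True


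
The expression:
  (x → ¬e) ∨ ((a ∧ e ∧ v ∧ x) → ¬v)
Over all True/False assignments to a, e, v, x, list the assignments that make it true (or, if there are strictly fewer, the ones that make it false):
is false only for:
  a=True, e=True, v=True, x=True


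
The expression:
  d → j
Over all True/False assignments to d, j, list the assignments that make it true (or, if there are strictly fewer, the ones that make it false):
is false only for:
  d=True, j=False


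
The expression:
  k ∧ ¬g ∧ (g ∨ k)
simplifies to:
k ∧ ¬g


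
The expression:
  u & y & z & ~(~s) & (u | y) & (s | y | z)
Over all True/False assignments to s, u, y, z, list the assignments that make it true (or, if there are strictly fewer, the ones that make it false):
is true only for:
  s=True, u=True, y=True, z=True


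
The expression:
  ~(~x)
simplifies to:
x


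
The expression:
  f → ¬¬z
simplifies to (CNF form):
z ∨ ¬f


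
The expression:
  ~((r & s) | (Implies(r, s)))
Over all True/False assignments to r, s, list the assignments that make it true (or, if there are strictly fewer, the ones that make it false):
is true only for:
  r=True, s=False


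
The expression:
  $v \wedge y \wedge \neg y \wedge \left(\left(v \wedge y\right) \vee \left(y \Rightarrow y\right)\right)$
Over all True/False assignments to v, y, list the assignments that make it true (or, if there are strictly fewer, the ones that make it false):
is never true.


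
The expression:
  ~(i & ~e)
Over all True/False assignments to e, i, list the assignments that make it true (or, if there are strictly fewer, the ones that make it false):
is false only for:
  e=False, i=True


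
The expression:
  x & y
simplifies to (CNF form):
x & y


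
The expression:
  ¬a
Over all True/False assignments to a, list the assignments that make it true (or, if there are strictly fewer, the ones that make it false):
is true only for:
  a=False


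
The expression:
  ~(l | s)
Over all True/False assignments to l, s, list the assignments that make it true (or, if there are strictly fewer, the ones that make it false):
is true only for:
  l=False, s=False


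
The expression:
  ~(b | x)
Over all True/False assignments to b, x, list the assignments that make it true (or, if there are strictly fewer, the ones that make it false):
is true only for:
  b=False, x=False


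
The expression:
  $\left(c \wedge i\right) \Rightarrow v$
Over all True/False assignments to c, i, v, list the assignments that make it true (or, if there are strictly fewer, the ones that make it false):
is false only for:
  c=True, i=True, v=False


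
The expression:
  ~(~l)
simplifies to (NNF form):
l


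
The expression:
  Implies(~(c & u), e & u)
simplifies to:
u & (c | e)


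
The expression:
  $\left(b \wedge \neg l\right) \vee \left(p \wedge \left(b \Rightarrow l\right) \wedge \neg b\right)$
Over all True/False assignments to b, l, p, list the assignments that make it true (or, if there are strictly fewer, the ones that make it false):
is true only for:
  b=False, l=False, p=True;
  b=False, l=True, p=True;
  b=True, l=False, p=False;
  b=True, l=False, p=True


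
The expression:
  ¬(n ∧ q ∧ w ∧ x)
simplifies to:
¬n ∨ ¬q ∨ ¬w ∨ ¬x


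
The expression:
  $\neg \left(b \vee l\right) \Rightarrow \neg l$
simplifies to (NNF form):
$\text{True}$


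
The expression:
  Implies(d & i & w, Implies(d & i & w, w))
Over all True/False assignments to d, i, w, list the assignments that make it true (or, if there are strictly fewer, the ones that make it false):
is always true.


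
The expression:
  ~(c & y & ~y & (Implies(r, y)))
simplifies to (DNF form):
True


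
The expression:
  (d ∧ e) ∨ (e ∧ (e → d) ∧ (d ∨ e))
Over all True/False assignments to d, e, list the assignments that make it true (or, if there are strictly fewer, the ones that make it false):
is true only for:
  d=True, e=True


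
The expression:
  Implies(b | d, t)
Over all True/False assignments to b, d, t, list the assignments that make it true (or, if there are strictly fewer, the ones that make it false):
is false only for:
  b=False, d=True, t=False;
  b=True, d=False, t=False;
  b=True, d=True, t=False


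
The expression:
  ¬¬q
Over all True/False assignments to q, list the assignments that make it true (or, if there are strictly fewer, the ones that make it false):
is true only for:
  q=True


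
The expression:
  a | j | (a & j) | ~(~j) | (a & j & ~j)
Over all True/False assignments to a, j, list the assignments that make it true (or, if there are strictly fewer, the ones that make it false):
is false only for:
  a=False, j=False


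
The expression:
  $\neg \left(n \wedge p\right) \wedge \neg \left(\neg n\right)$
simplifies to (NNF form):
$n \wedge \neg p$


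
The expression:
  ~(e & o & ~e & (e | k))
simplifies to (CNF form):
True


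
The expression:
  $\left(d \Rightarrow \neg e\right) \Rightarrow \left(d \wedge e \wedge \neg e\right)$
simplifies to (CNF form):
$d \wedge e$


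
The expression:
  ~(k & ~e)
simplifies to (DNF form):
e | ~k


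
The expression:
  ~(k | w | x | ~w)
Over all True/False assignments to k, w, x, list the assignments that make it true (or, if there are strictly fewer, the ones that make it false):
is never true.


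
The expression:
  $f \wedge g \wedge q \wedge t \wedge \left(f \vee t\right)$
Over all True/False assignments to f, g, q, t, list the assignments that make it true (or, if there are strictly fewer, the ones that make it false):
is true only for:
  f=True, g=True, q=True, t=True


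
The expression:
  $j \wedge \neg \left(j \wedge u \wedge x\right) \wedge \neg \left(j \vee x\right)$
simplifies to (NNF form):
$\text{False}$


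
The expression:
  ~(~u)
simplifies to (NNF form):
u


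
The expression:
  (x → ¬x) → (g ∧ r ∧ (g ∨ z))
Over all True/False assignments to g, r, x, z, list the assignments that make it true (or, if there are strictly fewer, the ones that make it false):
is false only for:
  g=False, r=False, x=False, z=False;
  g=False, r=False, x=False, z=True;
  g=False, r=True, x=False, z=False;
  g=False, r=True, x=False, z=True;
  g=True, r=False, x=False, z=False;
  g=True, r=False, x=False, z=True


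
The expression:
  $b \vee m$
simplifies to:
$b \vee m$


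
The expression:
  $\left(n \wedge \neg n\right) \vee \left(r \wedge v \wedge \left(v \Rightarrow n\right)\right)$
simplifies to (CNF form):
$n \wedge r \wedge v$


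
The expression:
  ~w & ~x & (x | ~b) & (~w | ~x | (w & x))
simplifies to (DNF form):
~b & ~w & ~x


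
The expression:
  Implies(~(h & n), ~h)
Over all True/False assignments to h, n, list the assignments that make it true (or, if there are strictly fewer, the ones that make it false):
is false only for:
  h=True, n=False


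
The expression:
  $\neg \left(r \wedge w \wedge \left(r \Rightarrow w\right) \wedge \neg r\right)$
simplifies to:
$\text{True}$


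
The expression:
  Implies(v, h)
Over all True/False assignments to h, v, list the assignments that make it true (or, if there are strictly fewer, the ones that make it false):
is false only for:
  h=False, v=True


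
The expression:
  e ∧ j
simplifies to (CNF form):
e ∧ j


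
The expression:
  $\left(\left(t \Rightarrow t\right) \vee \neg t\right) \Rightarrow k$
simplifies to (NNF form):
$k$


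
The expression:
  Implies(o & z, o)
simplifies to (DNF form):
True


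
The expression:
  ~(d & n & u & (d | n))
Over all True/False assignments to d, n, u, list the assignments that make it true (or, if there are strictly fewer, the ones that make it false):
is false only for:
  d=True, n=True, u=True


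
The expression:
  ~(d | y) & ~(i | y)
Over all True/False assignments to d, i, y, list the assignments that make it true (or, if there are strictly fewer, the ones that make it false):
is true only for:
  d=False, i=False, y=False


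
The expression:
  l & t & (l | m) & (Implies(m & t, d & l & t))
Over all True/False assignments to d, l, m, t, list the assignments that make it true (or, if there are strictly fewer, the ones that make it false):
is true only for:
  d=False, l=True, m=False, t=True;
  d=True, l=True, m=False, t=True;
  d=True, l=True, m=True, t=True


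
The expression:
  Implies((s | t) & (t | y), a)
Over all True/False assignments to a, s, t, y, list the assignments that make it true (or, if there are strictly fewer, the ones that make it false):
is false only for:
  a=False, s=False, t=True, y=False;
  a=False, s=False, t=True, y=True;
  a=False, s=True, t=False, y=True;
  a=False, s=True, t=True, y=False;
  a=False, s=True, t=True, y=True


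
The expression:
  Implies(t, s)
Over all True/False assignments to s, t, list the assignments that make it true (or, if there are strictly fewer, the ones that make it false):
is false only for:
  s=False, t=True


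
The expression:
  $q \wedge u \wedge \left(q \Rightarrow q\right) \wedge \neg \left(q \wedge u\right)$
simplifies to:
$\text{False}$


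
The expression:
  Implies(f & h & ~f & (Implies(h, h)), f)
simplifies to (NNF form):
True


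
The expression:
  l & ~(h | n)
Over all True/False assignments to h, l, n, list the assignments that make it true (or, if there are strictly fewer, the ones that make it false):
is true only for:
  h=False, l=True, n=False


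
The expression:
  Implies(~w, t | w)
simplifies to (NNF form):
t | w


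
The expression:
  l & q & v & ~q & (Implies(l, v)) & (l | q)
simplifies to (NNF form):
False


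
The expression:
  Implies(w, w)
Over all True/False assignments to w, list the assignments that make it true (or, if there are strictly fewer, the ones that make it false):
is always true.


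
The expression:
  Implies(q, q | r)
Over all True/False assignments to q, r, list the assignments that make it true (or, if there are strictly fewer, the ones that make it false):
is always true.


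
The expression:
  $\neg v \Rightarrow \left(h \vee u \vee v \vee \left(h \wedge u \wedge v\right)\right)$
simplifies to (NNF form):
$h \vee u \vee v$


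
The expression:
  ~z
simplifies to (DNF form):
~z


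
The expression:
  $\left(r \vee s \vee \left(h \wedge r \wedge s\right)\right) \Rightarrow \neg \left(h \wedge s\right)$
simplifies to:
$\neg h \vee \neg s$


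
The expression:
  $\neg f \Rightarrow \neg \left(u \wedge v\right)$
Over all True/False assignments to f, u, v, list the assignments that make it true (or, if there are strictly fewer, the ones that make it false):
is false only for:
  f=False, u=True, v=True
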